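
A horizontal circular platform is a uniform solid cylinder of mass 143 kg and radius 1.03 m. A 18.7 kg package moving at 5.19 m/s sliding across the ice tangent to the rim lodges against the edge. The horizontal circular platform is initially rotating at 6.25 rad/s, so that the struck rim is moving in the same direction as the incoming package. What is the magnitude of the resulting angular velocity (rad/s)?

The axle reaction passes through the central axle and exerts no torque about it; angular momentum about the central axle is conserved through the impact.
I_p = ½(143)(1.03)² = 75.85 kg·m². Taking the sense of the package's angular momentum as positive, L_{package} = m v R = (18.7)(5.19)(1.03) = 99.96 kg·m²/s.
L_i = +I_p ω_p + m v R = +(75.85)(6.25) + 99.96 = 574.1 kg·m²/s.
After sticking, I_f = I_p + m R² = 75.85 + (18.7)(1.03)² = 95.69 kg·m².
ω_f = L_i / I_f = 574.1 / 95.69 = 5.999 rad/s.

|ω_f| ≈ 6.00 rad/s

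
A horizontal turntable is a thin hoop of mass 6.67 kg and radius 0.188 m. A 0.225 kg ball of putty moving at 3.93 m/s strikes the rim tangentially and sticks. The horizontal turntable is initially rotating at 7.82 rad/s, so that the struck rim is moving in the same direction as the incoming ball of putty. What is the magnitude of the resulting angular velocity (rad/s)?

About the axle the impulsive forces during the collision are internal, so angular momentum about that axis is conserved.
I_p = (6.67)(0.188)² = 0.2357 kg·m². Taking the sense of the ball of putty's angular momentum as positive, L_{ball} = m v R = (0.225)(3.93)(0.188) = 0.1662 kg·m²/s.
L_i = +I_p ω_p + m v R = +(0.2357)(7.82) + 0.1662 = 2.010 kg·m²/s.
After sticking, I_f = I_p + m R² = 0.2357 + (0.225)(0.188)² = 0.2437 kg·m².
ω_f = L_i / I_f = 2.010 / 0.2437 = 8.247 rad/s.

|ω_f| ≈ 8.25 rad/s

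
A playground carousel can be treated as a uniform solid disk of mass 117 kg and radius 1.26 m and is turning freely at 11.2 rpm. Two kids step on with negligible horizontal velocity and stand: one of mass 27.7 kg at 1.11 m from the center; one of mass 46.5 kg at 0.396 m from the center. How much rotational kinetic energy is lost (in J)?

The added mass arrives with no angular momentum about the center, and any external torque about the center is negligible, so the system's angular momentum is conserved.
I_p = ½(117)(1.26)² = 92.87 kg·m².
Added inertia Σmr² = (27.7)(1.11)² + (46.5)(0.396)² = 41.42 kg·m²; I_f = 92.87 + 41.42 = 134.3 kg·m².
ω_f = I_p ω_i / I_f = (92.87)(11.2) / 134.3 = 7.746 rpm.
KE_i = ½(92.87)(1.173 rad/s)² = 63.88 J; KE_f = ½(134.3)(0.8111)² = 44.18 J.

energy lost ≈ 19.7 J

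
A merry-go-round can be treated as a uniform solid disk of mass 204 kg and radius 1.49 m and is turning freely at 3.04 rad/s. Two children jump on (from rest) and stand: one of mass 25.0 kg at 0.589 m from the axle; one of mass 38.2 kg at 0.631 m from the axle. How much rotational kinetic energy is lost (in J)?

energy lost ≈ 99.8 J

No external torque acts about the axle; L_before = L_after.
I_p = ½(204)(1.49)² = 226.5 kg·m².
Added inertia Σmr² = (25.0)(0.589)² + (38.2)(0.631)² = 23.88 kg·m²; I_f = 226.5 + 23.88 = 250.3 kg·m².
ω_f = I_p ω_i / I_f = (226.5)(3.04) / 250.3 = 2.750 rad/s.
KE_i = ½(226.5)(3.040 rad/s)² = 1046 J; KE_f = ½(250.3)(2.750)² = 946.6 J.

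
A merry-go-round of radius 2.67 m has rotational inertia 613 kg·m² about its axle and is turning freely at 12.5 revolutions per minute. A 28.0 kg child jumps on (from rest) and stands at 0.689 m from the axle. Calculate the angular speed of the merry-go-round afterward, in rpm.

ω_f ≈ 12.2 rpm

The added mass arrives with no angular momentum about the axle, and any external torque about the axle is negligible, so the system's angular momentum is conserved.
Added inertia Σmr² = (28.0)(0.689)² = 13.29 kg·m²; I_f = 613.0 + 13.29 = 626.3 kg·m².
ω_f = I_p ω_i / I_f = (613.0)(12.5) / 626.3 = 12.23 rpm.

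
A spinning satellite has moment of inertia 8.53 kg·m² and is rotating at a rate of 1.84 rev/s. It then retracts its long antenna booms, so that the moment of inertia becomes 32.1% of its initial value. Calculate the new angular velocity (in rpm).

With no external torque about the axis, L is conserved: I₁ω₁ = I₂ω₂.
I₂ = 0.321 × 8.53 = 2.738 kg·m².
ω₂ = I₁ω₁ / I₂ = (8.530)(1.84 rev/s) / (2.738) = 5.732 rev/s = 343.9 rpm.

ω₂ ≈ 344 rpm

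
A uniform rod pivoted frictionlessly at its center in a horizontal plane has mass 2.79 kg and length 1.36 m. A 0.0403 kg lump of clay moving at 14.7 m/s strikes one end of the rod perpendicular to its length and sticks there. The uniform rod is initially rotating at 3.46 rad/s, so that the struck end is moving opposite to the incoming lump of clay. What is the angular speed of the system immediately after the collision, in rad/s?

|ω_f| ≈ 2.42 rad/s

The axle reaction passes through the pivot and exerts no torque about it; angular momentum about the pivot is conserved through the impact.
I_p = (1/12)(2.79)(1.36)² = 0.4300 kg·m². Taking the sense of the lump of clay's angular momentum as positive, L_{lump} = m v R = (0.0403)(14.7)(1.36/2) = 0.4028 kg·m²/s.
L_i = −I_p ω_p + m v R = −(0.4300)(3.46) + 0.4028 = -1.085 kg·m²/s.
After sticking, I_f = I_p + m R² = 0.4300 + (0.0403)(1.36/2)² = 0.4487 kg·m².
ω_f = L_i / I_f = -1.085 / 0.4487 = -2.418 rad/s.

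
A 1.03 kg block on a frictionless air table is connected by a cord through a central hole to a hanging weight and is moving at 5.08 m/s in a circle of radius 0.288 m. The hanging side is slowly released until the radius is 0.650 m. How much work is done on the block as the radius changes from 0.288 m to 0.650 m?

Central (radial) force ⇒ zero torque about the center ⇒ m v r is constant.
v₂ = v₁ r₁ / r₂ = (5.08)(0.288) / (0.650) = 2.251 m/s.
W = ΔKE = ½m(v₂² − v₁²) = -10.68 J.

W ≈ -10.7 J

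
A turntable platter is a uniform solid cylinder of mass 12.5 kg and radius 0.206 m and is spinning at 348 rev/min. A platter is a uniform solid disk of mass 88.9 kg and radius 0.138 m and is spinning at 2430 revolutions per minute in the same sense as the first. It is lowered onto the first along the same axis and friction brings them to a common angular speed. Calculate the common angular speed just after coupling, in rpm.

The coupling torques are internal; angular momentum about the shared axis is conserved.
Moments of inertia: I_A = ½(12.5)(0.206)² = 0.2652 kg·m²; I_B = ½(88.9)(0.138)² = 0.8465 kg·m².
Taking A's sense as positive: L = (0.2652)(348) + (0.8465)(2430) = 2149 kg·m²·rpm.
Combined I = 0.2652 + 0.8465 = 1.112 kg·m².
ω_f = L / I = 2149 / 1.112 = 1933 rpm.

|ω_f| ≈ 1930 rpm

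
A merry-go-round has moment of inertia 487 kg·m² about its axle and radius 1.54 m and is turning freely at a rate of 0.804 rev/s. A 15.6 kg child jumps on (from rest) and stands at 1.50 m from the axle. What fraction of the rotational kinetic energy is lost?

The added mass arrives with no angular momentum about the axle, and any external torque about the axle is negligible, so the system's angular momentum is conserved.
Added inertia Σmr² = (15.6)(1.50)² = 35.10 kg·m²; I_f = 487.0 + 35.10 = 522.1 kg·m².
ω_f = I_p ω_i / I_f = (487.0)(0.804) / 522.1 = 0.7499 rev/s.
KE_i = ½(487.0)(5.052 rad/s)² = 6214 J; KE_f = ½(522.1)(4.712)² = 5796 J.
Fraction lost = 0.06723.

fraction ≈ 0.0672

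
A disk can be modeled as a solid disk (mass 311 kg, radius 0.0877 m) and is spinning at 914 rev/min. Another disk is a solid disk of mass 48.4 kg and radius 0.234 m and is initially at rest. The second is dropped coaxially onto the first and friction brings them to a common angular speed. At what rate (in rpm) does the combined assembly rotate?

|ω_f| ≈ 434 rpm

The coupling torques are internal; angular momentum about the shared axis is conserved.
Moments of inertia: I_A = ½(311)(0.0877)² = 1.196 kg·m²; I_B = ½(48.4)(0.234)² = 1.325 kg·m².
Taking A's sense as positive: L = (1.196)(914) = 1093 kg·m²·rpm.
Combined I = 1.196 + 1.325 = 2.521 kg·m².
ω_f = L / I = 1093 / 2.521 = 433.6 rpm.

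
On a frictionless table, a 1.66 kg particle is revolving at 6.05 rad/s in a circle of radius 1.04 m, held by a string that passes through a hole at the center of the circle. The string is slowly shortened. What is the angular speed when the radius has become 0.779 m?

ω₂ ≈ 10.8 rad/s

The constraining force is radial, so m r² ω about the center is conserved.
ω₂ = ω₁ (r₁/r₂)² = (6.05)(1.04/0.779)² = 10.78 rad/s.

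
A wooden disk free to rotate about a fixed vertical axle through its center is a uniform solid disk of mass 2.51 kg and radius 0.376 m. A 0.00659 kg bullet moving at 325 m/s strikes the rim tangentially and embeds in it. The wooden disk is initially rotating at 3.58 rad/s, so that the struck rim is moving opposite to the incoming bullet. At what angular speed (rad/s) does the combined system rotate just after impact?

The axle reaction passes through the axle and exerts no torque about it; angular momentum about the axle is conserved through the impact.
I_p = ½(2.51)(0.376)² = 0.1774 kg·m². Taking the sense of the bullet's angular momentum as positive, L_{bullet} = m v R = (0.00659)(325)(0.376) = 0.8053 kg·m²/s.
L_i = −I_p ω_p + m v R = −(0.1774)(3.58) + 0.8053 = 0.1701 kg·m²/s.
After sticking, I_f = I_p + m R² = 0.1774 + (0.00659)(0.376)² = 0.1784 kg·m².
ω_f = L_i / I_f = 0.1701 / 0.1784 = 0.9538 rad/s.

|ω_f| ≈ 0.954 rad/s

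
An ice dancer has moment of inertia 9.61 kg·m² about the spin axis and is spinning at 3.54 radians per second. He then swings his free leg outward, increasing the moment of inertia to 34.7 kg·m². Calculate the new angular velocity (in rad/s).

With no external torque about the axis, L is conserved: I₁ω₁ = I₂ω₂.
ω₂ = I₁ω₁ / I₂ = (9.610)(3.54 rad/s) / (34.70) = 0.9804 rad/s.

ω₂ ≈ 0.980 rad/s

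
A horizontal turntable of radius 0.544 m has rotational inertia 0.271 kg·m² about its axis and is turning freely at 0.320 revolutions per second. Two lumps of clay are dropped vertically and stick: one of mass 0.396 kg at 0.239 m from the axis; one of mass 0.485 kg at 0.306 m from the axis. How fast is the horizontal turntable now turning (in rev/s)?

ω_f ≈ 0.256 rev/s

The added mass arrives with no angular momentum about the axis, and any external torque about the axis is negligible, so the system's angular momentum is conserved.
Added inertia Σmr² = (0.396)(0.239)² + (0.485)(0.306)² = 0.06803 kg·m²; I_f = 0.2710 + 0.06803 = 0.3390 kg·m².
ω_f = I_p ω_i / I_f = (0.2710)(0.320) / 0.3390 = 0.2558 rev/s.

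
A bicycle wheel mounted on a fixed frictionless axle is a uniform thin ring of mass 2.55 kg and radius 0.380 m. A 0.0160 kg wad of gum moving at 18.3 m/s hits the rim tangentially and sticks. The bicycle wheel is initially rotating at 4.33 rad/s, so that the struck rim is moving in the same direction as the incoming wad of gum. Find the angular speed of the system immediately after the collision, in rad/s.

About the axle the impulsive forces during the collision are internal, so angular momentum about that axis is conserved.
I_p = (2.55)(0.380)² = 0.3682 kg·m². Taking the sense of the wad of gum's angular momentum as positive, L_{wad} = m v R = (0.0160)(18.3)(0.380) = 0.1113 kg·m²/s.
L_i = +I_p ω_p + m v R = +(0.3682)(4.33) + 0.1113 = 1.706 kg·m²/s.
After sticking, I_f = I_p + m R² = 0.3682 + (0.0160)(0.380)² = 0.3705 kg·m².
ω_f = L_i / I_f = 1.706 / 0.3705 = 4.603 rad/s.

|ω_f| ≈ 4.60 rad/s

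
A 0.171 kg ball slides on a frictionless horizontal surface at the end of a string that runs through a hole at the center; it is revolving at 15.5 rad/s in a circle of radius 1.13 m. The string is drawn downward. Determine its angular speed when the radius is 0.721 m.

The constraining force is radial, so m r² ω about the center is conserved.
ω₂ = ω₁ (r₁/r₂)² = (15.5)(1.13/0.721)² = 38.07 rad/s.

ω₂ ≈ 38.1 rad/s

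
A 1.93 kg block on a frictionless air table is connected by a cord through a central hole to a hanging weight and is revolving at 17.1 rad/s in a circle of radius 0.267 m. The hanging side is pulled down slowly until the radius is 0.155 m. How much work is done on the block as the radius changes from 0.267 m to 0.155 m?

The constraining force is radial, so m r² ω about the center is conserved.
ω₂ = ω₁ (r₁/r₂)² = (17.1)(0.267/0.155)² = 50.74 rad/s.
W = ΔKE = ½m(v₂² − v₁²) = 39.57 J.

W ≈ 39.6 J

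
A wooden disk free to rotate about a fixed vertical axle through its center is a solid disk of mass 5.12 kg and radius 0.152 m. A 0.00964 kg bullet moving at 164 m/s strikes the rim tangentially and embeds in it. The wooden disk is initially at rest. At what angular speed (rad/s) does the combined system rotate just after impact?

|ω_f| ≈ 4.05 rad/s

About the axle the impulsive forces during the collision are internal, so angular momentum about that axis is conserved.
I_p = ½(5.12)(0.152)² = 0.05915 kg·m². Taking the sense of the bullet's angular momentum as positive, L_{bullet} = m v R = (0.00964)(164)(0.152) = 0.2403 kg·m²/s.
L_i = 0 + 0.2403 = 0.2403 kg·m²/s.
After sticking, I_f = I_p + m R² = 0.05915 + (0.00964)(0.152)² = 0.05937 kg·m².
ω_f = L_i / I_f = 0.2403 / 0.05937 = 4.048 rad/s.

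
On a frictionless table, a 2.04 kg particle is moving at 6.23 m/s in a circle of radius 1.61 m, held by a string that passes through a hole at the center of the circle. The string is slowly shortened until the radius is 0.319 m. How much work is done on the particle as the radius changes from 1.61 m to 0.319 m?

Central (radial) force ⇒ zero torque about the center ⇒ m v r is constant.
v₂ = v₁ r₁ / r₂ = (6.23)(1.61) / (0.319) = 31.44 m/s.
W = ΔKE = ½m(v₂² − v₁²) = 968.8 J.

W ≈ 969 J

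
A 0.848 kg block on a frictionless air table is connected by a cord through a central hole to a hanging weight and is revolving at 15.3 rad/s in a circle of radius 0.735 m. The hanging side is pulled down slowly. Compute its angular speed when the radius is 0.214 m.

The constraining force is radial, so m r² ω about the center is conserved.
ω₂ = ω₁ (r₁/r₂)² = (15.3)(0.735/0.214)² = 180.5 rad/s.

ω₂ ≈ 180 rad/s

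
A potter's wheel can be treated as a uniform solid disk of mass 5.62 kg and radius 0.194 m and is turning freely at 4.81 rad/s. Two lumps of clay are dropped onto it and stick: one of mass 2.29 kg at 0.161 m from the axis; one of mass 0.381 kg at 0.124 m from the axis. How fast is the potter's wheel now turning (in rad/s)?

ω_f ≈ 2.98 rad/s

No external torque acts about the axis; L_before = L_after.
I_p = ½(5.62)(0.194)² = 0.1058 kg·m².
Added inertia Σmr² = (2.29)(0.161)² + (0.381)(0.124)² = 0.06522 kg·m²; I_f = 0.1058 + 0.06522 = 0.1710 kg·m².
ω_f = I_p ω_i / I_f = (0.1058)(4.81) / 0.1710 = 2.975 rad/s.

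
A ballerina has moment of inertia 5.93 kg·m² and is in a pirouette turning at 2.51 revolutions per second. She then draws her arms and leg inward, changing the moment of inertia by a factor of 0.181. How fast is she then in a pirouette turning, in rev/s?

ω₂ ≈ 13.9 rev/s

Angular momentum about the spin axis is conserved since the torque about it is zero.
I₂ = 0.181 × 5.93 = 1.073 kg·m².
ω₂ = I₁ω₁ / I₂ = (5.930)(2.51 rev/s) / (1.073) = 13.87 rev/s.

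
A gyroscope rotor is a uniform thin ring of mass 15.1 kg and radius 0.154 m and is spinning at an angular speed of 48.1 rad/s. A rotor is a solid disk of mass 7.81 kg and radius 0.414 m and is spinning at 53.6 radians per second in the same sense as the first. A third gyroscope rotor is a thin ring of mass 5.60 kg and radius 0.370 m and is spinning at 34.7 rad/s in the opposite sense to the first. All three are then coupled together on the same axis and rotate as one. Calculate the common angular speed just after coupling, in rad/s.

No external torque acts about the common axis, so total angular momentum is conserved.
Moments of inertia: I_A = (15.1)(0.154)² = 0.3581 kg·m²; I_B = ½(7.81)(0.414)² = 0.6693 kg·m²; I_C = (5.60)(0.370)² = 0.7666 kg·m².
Taking A's sense as positive: L = (0.3581)(48.1) + (0.6693)(53.6) − (0.7666)(34.7) = 26.50 kg·m²·rad/s.
Combined I = 0.3581 + 0.6693 + 0.7666 = 1.794 kg·m².
ω_f = L / I = 26.50 / 1.794 = 14.77 rad/s.

|ω_f| ≈ 14.8 rad/s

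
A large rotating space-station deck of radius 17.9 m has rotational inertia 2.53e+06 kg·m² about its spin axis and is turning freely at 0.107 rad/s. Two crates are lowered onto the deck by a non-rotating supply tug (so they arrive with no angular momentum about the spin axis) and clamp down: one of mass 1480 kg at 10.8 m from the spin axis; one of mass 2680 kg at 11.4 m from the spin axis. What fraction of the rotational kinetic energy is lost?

fraction ≈ 0.171

No external torque acts about the spin axis; L_before = L_after.
Added inertia Σmr² = (1480)(10.8)² + (2680)(11.4)² = 5.209e+05 kg·m²; I_f = 2.530e+06 + 5.209e+05 = 3.051e+06 kg·m².
ω_f = I_p ω_i / I_f = (2.530e+06)(0.107) / 3.051e+06 = 0.08873 rad/s.
KE_i = ½(2.530e+06)(0.1070 rad/s)² = 14480 J; KE_f = ½(3.051e+06)(0.08873)² = 12010 J.
Fraction lost = 0.1707.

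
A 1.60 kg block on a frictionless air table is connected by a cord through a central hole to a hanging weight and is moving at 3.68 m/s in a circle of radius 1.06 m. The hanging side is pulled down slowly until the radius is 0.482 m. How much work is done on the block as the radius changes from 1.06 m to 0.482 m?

The only horizontal force on the mass is along the cord (radial), so it exerts no torque about the hole and angular momentum m v r is conserved.
v₂ = v₁ r₁ / r₂ = (3.68)(1.06) / (0.482) = 8.093 m/s.
W = ΔKE = ½m(v₂² − v₁²) = 41.56 J.

W ≈ 41.6 J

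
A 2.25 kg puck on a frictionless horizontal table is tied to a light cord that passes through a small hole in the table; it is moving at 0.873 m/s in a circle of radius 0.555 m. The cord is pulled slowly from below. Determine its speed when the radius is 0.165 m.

v₂ ≈ 2.94 m/s

The only horizontal force on the mass is along the cord (radial), so it exerts no torque about the hole and angular momentum m v r is conserved.
v₂ = v₁ r₁ / r₂ = (0.873)(0.555) / (0.165) = 2.936 m/s.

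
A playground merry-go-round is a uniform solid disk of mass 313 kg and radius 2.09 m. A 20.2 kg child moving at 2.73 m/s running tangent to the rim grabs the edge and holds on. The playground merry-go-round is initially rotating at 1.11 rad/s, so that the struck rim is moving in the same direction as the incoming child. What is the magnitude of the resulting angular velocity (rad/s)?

|ω_f| ≈ 1.13 rad/s

The axle reaction passes through the axle and exerts no torque about it; angular momentum about the axle is conserved through the impact.
I_p = ½(313)(2.09)² = 683.6 kg·m². Taking the sense of the child's angular momentum as positive, L_{child} = m v R = (20.2)(2.73)(2.09) = 115.3 kg·m²/s.
L_i = +I_p ω_p + m v R = +(683.6)(1.11) + 115.3 = 874.1 kg·m²/s.
After sticking, I_f = I_p + m R² = 683.6 + (20.2)(2.09)² = 771.8 kg·m².
ω_f = L_i / I_f = 874.1 / 771.8 = 1.132 rad/s.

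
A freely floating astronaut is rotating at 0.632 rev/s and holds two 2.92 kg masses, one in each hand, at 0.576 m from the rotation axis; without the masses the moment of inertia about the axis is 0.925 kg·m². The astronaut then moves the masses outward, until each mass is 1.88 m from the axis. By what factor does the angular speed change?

Angular momentum about the spin axis is conserved since the torque about it is zero.
I₁ = 0.925 + 2(2.92)(0.576)² = 2.863 kg·m²; I₂ = 0.925 + 2(2.92)(1.88)² = 21.57 kg·m².
ω₂/ω₁ = I₁/I₂ = 2.863 / 21.57 = 0.1327.

ω₂/ω₁ ≈ 0.133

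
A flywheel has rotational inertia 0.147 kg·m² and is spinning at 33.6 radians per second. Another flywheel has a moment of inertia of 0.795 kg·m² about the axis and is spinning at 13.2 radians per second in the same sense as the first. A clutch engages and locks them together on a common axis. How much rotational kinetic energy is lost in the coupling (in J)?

The coupling torques are internal; angular momentum about the shared axis is conserved.
Taking A's sense as positive: L = (0.1470)(33.6) + (0.7950)(13.2) = 15.43 kg·m²·rad/s.
Combined I = 0.1470 + 0.7950 = 0.9420 kg·m².
ω_f = L / I = 15.43 / 0.9420 = 16.38 rad/s.
KE_i = ½ΣIω² = 152.2 J; KE_f = ½(0.9420)(16.38)² = 126.4 J.

ΔKE lost ≈ 25.8 J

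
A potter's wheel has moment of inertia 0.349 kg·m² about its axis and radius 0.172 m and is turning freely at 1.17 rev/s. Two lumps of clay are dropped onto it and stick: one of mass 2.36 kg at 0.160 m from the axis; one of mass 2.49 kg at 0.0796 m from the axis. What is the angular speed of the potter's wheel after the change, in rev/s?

No external torque acts about the axis; L_before = L_after.
Added inertia Σmr² = (2.36)(0.160)² + (2.49)(0.0796)² = 0.07619 kg·m²; I_f = 0.3490 + 0.07619 = 0.4252 kg·m².
ω_f = I_p ω_i / I_f = (0.3490)(1.17) / 0.4252 = 0.9603 rev/s.

ω_f ≈ 0.960 rev/s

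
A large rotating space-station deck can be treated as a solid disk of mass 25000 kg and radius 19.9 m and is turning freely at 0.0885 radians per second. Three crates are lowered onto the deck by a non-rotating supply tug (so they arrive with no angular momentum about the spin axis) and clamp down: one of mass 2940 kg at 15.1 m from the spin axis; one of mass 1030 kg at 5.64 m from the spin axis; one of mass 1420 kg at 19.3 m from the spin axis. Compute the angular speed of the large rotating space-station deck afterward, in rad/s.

The added mass arrives with no angular momentum about the spin axis, and any external torque about the spin axis is negligible, so the system's angular momentum is conserved.
I_p = ½(25000)(19.9)² = 4.950e+06 kg·m².
Added inertia Σmr² = (2940)(15.1)² + (1030)(5.64)² + (1420)(19.3)² = 1.232e+06 kg·m²; I_f = 4.950e+06 + 1.232e+06 = 6.182e+06 kg·m².
ω_f = I_p ω_i / I_f = (4.950e+06)(0.0885) / 6.182e+06 = 0.07086 rad/s.

ω_f ≈ 0.0709 rad/s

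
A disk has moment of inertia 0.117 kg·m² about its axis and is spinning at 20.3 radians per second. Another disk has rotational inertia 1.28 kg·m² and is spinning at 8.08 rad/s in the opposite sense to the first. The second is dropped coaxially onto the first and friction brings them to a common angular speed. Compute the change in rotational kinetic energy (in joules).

ΔKE ≈ -43.2 J

The coupling torques are internal; angular momentum about the shared axis is conserved.
Taking A's sense as positive: L = (0.1170)(20.3) − (1.280)(8.08) = -7.967 kg·m²·rad/s.
Combined I = 0.1170 + 1.280 = 1.397 kg·m².
ω_f = L / I = -7.967 / 1.397 = -5.703 rad/s.
KE_i = ½ΣIω² = 65.89 J; KE_f = ½(1.397)(5.703)² = 22.72 J.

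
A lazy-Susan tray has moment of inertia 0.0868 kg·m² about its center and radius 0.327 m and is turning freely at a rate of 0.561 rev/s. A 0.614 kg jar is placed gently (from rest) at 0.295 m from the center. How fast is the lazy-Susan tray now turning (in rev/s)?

The added mass arrives with no angular momentum about the center, and any external torque about the center is negligible, so the system's angular momentum is conserved.
Added inertia Σmr² = (0.614)(0.295)² = 0.05343 kg·m²; I_f = 0.08680 + 0.05343 = 0.1402 kg·m².
ω_f = I_p ω_i / I_f = (0.08680)(0.561) / 0.1402 = 0.3472 rev/s.

ω_f ≈ 0.347 rev/s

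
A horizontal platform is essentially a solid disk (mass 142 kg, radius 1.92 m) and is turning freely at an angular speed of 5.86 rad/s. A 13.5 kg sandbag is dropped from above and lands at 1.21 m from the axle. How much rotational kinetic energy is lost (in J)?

energy lost ≈ 316 J

No external torque acts about the axle; L_before = L_after.
I_p = ½(142)(1.92)² = 261.7 kg·m².
Added inertia Σmr² = (13.5)(1.21)² = 19.77 kg·m²; I_f = 261.7 + 19.77 = 281.5 kg·m².
ω_f = I_p ω_i / I_f = (261.7)(5.86) / 281.5 = 5.449 rad/s.
KE_i = ½(261.7)(5.860 rad/s)² = 4494 J; KE_f = ½(281.5)(5.449)² = 4178 J.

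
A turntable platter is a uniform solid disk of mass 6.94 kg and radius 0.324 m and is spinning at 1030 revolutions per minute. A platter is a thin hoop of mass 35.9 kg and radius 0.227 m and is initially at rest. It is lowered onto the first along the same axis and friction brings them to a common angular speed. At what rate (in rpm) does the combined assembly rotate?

|ω_f| ≈ 169 rpm

No external torque acts about the common axis, so total angular momentum is conserved.
Moments of inertia: I_A = ½(6.94)(0.324)² = 0.3643 kg·m²; I_B = (35.9)(0.227)² = 1.850 kg·m².
Taking A's sense as positive: L = (0.3643)(1030) = 375.2 kg·m²·rpm.
Combined I = 0.3643 + 1.850 = 2.214 kg·m².
ω_f = L / I = 375.2 / 2.214 = 169.5 rpm.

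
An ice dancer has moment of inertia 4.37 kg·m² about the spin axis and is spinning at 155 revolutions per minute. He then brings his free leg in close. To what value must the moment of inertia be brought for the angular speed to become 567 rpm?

Angular momentum about the spin axis is conserved since the torque about it is zero.
I₂ = I₁ω₁ / ω₂ = (4.37)(155) / (567) = 1.195 kg·m².

I₂ ≈ 1.19 kg·m²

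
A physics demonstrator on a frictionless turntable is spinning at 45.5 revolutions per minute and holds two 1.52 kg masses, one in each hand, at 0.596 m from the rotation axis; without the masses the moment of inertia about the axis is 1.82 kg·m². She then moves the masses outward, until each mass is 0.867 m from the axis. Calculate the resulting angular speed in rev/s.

ω₂ ≈ 0.536 rev/s

Angular momentum about the spin axis is conserved since the torque about it is zero.
I₁ = 1.82 + 2(1.52)(0.596)² = 2.900 kg·m²; I₂ = 1.82 + 2(1.52)(0.867)² = 4.105 kg·m².
ω₂ = I₁ω₁ / I₂ = (2.900)(45.5 rpm) / (4.105) = 32.14 rpm = 0.5357 rev/s.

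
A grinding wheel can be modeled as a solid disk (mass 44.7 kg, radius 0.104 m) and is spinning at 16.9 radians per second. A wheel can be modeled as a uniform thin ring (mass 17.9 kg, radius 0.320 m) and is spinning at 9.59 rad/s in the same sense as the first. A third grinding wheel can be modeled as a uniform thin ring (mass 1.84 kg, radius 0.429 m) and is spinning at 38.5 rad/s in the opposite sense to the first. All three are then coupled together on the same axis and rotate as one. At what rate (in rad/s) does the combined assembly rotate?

|ω_f| ≈ 3.57 rad/s

No external torque acts about the common axis, so total angular momentum is conserved.
Moments of inertia: I_A = ½(44.7)(0.104)² = 0.2417 kg·m²; I_B = (17.9)(0.320)² = 1.833 kg·m²; I_C = (1.84)(0.429)² = 0.3386 kg·m².
Taking A's sense as positive: L = (0.2417)(16.9) + (1.833)(9.59) − (0.3386)(38.5) = 8.626 kg·m²·rad/s.
Combined I = 0.2417 + 1.833 + 0.3386 = 2.413 kg·m².
ω_f = L / I = 8.626 / 2.413 = 3.574 rad/s.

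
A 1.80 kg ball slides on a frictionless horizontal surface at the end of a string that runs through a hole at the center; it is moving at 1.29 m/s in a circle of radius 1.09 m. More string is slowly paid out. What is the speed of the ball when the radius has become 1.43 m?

The only horizontal force on the mass is along the cord (radial), so it exerts no torque about the hole and angular momentum m v r is conserved.
v₂ = v₁ r₁ / r₂ = (1.29)(1.09) / (1.43) = 0.9833 m/s.

v₂ ≈ 0.983 m/s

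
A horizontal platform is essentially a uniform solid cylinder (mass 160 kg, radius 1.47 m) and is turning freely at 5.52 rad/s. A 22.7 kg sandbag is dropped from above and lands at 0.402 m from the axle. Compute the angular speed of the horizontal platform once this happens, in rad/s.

The added mass arrives with no angular momentum about the axle, and any external torque about the axle is negligible, so the system's angular momentum is conserved.
I_p = ½(160)(1.47)² = 172.9 kg·m².
Added inertia Σmr² = (22.7)(0.402)² = 3.668 kg·m²; I_f = 172.9 + 3.668 = 176.5 kg·m².
ω_f = I_p ω_i / I_f = (172.9)(5.52) / 176.5 = 5.405 rad/s.

ω_f ≈ 5.41 rad/s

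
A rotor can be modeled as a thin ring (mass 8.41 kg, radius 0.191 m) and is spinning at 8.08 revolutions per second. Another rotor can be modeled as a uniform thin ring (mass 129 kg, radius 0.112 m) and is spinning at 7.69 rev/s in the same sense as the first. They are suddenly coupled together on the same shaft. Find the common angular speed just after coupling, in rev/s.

|ω_f| ≈ 7.75 rev/s

No external torque acts about the common axis, so total angular momentum is conserved.
Moments of inertia: I_A = (8.41)(0.191)² = 0.3068 kg·m²; I_B = (129)(0.112)² = 1.618 kg·m².
Taking A's sense as positive: L = (0.3068)(8.08) + (1.618)(7.69) = 14.92 kg·m²·rev/s.
Combined I = 0.3068 + 1.618 = 1.925 kg·m².
ω_f = L / I = 14.92 / 1.925 = 7.752 rev/s.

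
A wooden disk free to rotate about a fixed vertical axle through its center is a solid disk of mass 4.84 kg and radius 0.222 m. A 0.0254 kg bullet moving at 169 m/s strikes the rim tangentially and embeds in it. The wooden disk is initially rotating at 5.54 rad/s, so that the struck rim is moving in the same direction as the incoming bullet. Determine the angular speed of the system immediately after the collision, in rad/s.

About the axle the impulsive forces during the collision are internal, so angular momentum about that axis is conserved.
I_p = ½(4.84)(0.222)² = 0.1193 kg·m². Taking the sense of the bullet's angular momentum as positive, L_{bullet} = m v R = (0.0254)(169)(0.222) = 0.9530 kg·m²/s.
L_i = +I_p ω_p + m v R = +(0.1193)(5.54) + 0.9530 = 1.614 kg·m²/s.
After sticking, I_f = I_p + m R² = 0.1193 + (0.0254)(0.222)² = 0.1205 kg·m².
ω_f = L_i / I_f = 1.614 / 0.1205 = 13.39 rad/s.

|ω_f| ≈ 13.4 rad/s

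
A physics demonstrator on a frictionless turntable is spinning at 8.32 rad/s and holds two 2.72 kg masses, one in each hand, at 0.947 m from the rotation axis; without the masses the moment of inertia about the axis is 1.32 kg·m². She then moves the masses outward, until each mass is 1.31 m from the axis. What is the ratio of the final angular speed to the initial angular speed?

No external torque acts about the spin axis, so angular momentum is conserved.
I₁ = 1.32 + 2(2.72)(0.947)² = 6.199 kg·m²; I₂ = 1.32 + 2(2.72)(1.31)² = 10.66 kg·m².
ω₂/ω₁ = I₁/I₂ = 6.199 / 10.66 = 0.5817.

ω₂/ω₁ ≈ 0.582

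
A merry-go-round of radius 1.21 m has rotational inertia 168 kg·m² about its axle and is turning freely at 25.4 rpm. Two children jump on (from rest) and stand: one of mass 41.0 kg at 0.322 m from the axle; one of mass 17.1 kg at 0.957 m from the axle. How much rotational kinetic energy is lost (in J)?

The added mass arrives with no angular momentum about the axle, and any external torque about the axle is negligible, so the system's angular momentum is conserved.
Added inertia Σmr² = (41.0)(0.322)² + (17.1)(0.957)² = 19.91 kg·m²; I_f = 168.0 + 19.91 = 187.9 kg·m².
ω_f = I_p ω_i / I_f = (168.0)(25.4) / 187.9 = 22.71 rpm.
KE_i = ½(168.0)(2.660 rad/s)² = 594.3 J; KE_f = ½(187.9)(2.378)² = 531.3 J.

energy lost ≈ 63.0 J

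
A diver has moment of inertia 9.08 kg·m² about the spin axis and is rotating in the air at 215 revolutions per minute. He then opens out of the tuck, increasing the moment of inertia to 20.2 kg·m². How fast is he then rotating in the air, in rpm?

With no external torque about the axis, L is conserved: I₁ω₁ = I₂ω₂.
ω₂ = I₁ω₁ / I₂ = (9.080)(215 rpm) / (20.20) = 96.64 rpm.

ω₂ ≈ 96.6 rpm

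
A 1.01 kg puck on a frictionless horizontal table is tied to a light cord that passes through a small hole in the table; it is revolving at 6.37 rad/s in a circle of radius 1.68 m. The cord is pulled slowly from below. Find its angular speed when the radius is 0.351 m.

ω₂ ≈ 146 rad/s

The constraining force is radial, so m r² ω about the center is conserved.
ω₂ = ω₁ (r₁/r₂)² = (6.37)(1.68/0.351)² = 145.9 rad/s.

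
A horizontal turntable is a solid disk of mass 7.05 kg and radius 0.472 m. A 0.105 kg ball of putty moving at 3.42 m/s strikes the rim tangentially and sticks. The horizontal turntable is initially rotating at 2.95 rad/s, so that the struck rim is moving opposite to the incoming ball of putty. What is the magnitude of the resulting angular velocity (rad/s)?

About the axle the impulsive forces during the collision are internal, so angular momentum about that axis is conserved.
I_p = ½(7.05)(0.472)² = 0.7853 kg·m². Taking the sense of the ball of putty's angular momentum as positive, L_{ball} = m v R = (0.105)(3.42)(0.472) = 0.1695 kg·m²/s.
L_i = −I_p ω_p + m v R = −(0.7853)(2.95) + 0.1695 = -2.147 kg·m²/s.
After sticking, I_f = I_p + m R² = 0.7853 + (0.105)(0.472)² = 0.8087 kg·m².
ω_f = L_i / I_f = -2.147 / 0.8087 = -2.655 rad/s.

|ω_f| ≈ 2.66 rad/s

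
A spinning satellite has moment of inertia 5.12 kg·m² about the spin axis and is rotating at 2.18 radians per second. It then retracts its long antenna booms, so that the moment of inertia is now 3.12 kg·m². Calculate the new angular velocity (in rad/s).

ω₂ ≈ 3.58 rad/s

Angular momentum about the spin axis is conserved since the torque about it is zero.
ω₂ = I₁ω₁ / I₂ = (5.120)(2.18 rad/s) / (3.120) = 3.577 rad/s.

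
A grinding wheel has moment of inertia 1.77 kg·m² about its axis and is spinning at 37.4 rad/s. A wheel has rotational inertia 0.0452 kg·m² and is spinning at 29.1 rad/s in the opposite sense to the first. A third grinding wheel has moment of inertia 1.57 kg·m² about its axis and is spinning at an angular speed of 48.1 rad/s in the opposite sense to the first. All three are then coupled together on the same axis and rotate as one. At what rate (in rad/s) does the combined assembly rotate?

|ω_f| ≈ 3.14 rad/s

No external torque acts about the common axis, so total angular momentum is conserved.
Taking A's sense as positive: L = (1.770)(37.4) − (0.04520)(29.1) − (1.570)(48.1) = -10.63 kg·m²·rad/s.
Combined I = 1.770 + 0.04520 + 1.570 = 3.385 kg·m².
ω_f = L / I = -10.63 / 3.385 = -3.141 rad/s.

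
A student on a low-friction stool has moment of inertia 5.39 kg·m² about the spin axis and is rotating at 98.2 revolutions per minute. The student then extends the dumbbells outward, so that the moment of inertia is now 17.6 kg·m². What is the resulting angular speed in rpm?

ω₂ ≈ 30.1 rpm

No external torque acts about the spin axis, so angular momentum is conserved.
ω₂ = I₁ω₁ / I₂ = (5.390)(98.2 rpm) / (17.60) = 30.07 rpm.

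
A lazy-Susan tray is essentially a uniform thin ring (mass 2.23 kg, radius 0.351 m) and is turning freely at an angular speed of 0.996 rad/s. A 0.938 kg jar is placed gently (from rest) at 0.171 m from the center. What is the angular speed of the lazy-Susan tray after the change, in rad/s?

The added mass arrives with no angular momentum about the center, and any external torque about the center is negligible, so the system's angular momentum is conserved.
I_p = (2.23)(0.351)² = 0.2747 kg·m².
Added inertia Σmr² = (0.938)(0.171)² = 0.02743 kg·m²; I_f = 0.2747 + 0.02743 = 0.3022 kg·m².
ω_f = I_p ω_i / I_f = (0.2747)(0.996) / 0.3022 = 0.9056 rad/s.

ω_f ≈ 0.906 rad/s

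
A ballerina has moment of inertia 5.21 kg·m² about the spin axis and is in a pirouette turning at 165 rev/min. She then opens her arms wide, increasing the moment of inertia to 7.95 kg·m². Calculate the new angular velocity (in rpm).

ω₂ ≈ 108 rpm

No external torque acts about the spin axis, so angular momentum is conserved.
ω₂ = I₁ω₁ / I₂ = (5.210)(165 rpm) / (7.950) = 108.1 rpm.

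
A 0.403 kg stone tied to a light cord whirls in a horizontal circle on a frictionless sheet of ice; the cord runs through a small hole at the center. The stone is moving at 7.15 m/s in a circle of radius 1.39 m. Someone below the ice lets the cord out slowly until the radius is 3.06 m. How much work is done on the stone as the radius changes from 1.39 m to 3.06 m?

W ≈ -8.18 J

Central (radial) force ⇒ zero torque about the center ⇒ m v r is constant.
v₂ = v₁ r₁ / r₂ = (7.15)(1.39) / (3.06) = 3.248 m/s.
W = ΔKE = ½m(v₂² − v₁²) = -8.176 J.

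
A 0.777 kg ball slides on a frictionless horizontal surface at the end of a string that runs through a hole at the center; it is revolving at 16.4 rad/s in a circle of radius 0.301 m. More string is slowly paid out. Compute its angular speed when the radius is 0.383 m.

The constraining force is radial, so m r² ω about the center is conserved.
ω₂ = ω₁ (r₁/r₂)² = (16.4)(0.301/0.383)² = 10.13 rad/s.

ω₂ ≈ 10.1 rad/s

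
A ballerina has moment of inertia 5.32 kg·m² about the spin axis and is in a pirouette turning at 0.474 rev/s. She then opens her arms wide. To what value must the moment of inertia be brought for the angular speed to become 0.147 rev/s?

I₂ ≈ 17.2 kg·m²

Angular momentum about the spin axis is conserved since the torque about it is zero.
I₂ = I₁ω₁ / ω₂ = (5.32)(0.474) / (0.147) = 17.15 kg·m².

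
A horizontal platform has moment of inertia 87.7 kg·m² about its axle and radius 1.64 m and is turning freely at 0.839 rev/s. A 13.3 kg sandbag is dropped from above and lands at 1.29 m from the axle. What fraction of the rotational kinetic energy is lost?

The added mass arrives with no angular momentum about the axle, and any external torque about the axle is negligible, so the system's angular momentum is conserved.
Added inertia Σmr² = (13.3)(1.29)² = 22.13 kg·m²; I_f = 87.70 + 22.13 = 109.8 kg·m².
ω_f = I_p ω_i / I_f = (87.70)(0.839) / 109.8 = 0.6699 rev/s.
KE_i = ½(87.70)(5.272 rad/s)² = 1219 J; KE_f = ½(109.8)(4.209)² = 973.0 J.
Fraction lost = 0.2015.

fraction ≈ 0.202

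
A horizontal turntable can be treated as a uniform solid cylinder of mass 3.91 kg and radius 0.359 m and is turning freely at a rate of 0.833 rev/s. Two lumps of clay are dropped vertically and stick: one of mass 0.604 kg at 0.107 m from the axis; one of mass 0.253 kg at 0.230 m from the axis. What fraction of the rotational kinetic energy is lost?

The added mass arrives with no angular momentum about the axis, and any external torque about the axis is negligible, so the system's angular momentum is conserved.
I_p = ½(3.91)(0.359)² = 0.2520 kg·m².
Added inertia Σmr² = (0.604)(0.107)² + (0.253)(0.230)² = 0.02030 kg·m²; I_f = 0.2520 + 0.02030 = 0.2723 kg·m².
ω_f = I_p ω_i / I_f = (0.2520)(0.833) / 0.2723 = 0.7709 rev/s.
KE_i = ½(0.2520)(5.234 rad/s)² = 3.451 J; KE_f = ½(0.2723)(4.844)² = 3.194 J.
Fraction lost = 0.07456.

fraction ≈ 0.0746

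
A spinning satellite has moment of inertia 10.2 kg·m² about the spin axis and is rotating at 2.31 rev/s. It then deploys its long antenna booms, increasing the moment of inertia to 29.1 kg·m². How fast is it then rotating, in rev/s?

Angular momentum about the spin axis is conserved since the torque about it is zero.
ω₂ = I₁ω₁ / I₂ = (10.20)(2.31 rev/s) / (29.10) = 0.8097 rev/s.

ω₂ ≈ 0.810 rev/s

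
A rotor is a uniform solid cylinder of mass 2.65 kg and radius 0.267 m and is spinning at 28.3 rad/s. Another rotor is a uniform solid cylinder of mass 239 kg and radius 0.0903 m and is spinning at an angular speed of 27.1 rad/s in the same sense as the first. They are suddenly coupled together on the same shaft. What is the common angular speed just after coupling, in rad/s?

|ω_f| ≈ 27.2 rad/s

No external torque acts about the common axis, so total angular momentum is conserved.
Moments of inertia: I_A = ½(2.65)(0.267)² = 0.09446 kg·m²; I_B = ½(239)(0.0903)² = 0.9744 kg·m².
Taking A's sense as positive: L = (0.09446)(28.3) + (0.9744)(27.1) = 29.08 kg·m²·rad/s.
Combined I = 0.09446 + 0.9744 = 1.069 kg·m².
ω_f = L / I = 29.08 / 1.069 = 27.21 rad/s.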